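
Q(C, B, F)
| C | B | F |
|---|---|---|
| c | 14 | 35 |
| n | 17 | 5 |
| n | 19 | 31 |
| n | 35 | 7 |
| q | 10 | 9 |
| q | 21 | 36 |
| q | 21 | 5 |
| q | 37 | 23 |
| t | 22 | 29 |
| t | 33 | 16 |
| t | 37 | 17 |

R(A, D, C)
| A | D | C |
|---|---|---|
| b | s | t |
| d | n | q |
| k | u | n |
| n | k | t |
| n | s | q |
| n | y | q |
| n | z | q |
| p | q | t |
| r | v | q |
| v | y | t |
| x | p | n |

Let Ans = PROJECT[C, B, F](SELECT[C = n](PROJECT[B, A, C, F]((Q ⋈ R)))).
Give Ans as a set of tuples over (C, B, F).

{(n, 17, 5), (n, 19, 31), (n, 35, 7)}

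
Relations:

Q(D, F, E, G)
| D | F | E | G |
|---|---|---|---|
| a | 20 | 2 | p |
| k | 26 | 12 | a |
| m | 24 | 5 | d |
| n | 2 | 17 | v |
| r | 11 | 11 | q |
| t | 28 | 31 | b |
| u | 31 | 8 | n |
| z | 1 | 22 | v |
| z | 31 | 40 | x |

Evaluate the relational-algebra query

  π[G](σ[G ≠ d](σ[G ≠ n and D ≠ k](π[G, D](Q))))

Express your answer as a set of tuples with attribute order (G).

Projecting to G, D: {(a, k), (b, t), (d, m), (n, u), (p, a), (q, r), (v, n), (v, z), (x, z)}
Filtering on G ≠ n and D ≠ k leaves {(b, t), (d, m), (p, a), (q, r), (v, n), (v, z), (x, z)}.
Filtering on G ≠ d leaves {(b, t), (p, a), (q, r), (v, n), (v, z), (x, z)}.
Projecting to G (1 duplicate(s) eliminated): {b, p, q, v, x}

{b, p, q, v, x}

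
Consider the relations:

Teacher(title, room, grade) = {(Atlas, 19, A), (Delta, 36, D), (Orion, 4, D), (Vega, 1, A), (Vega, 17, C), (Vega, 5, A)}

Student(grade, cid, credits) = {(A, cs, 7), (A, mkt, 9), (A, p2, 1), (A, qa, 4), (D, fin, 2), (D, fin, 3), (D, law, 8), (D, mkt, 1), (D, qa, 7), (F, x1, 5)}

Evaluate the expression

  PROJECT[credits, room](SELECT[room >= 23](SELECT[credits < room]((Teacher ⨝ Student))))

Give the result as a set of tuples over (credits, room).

Natural join on grade: {(Atlas, 19, A, cs, 7), (Atlas, 19, A, mkt, 9), (Atlas, 19, A, p2, 1), (Atlas, 19, A, qa, 4), (Delta, 36, D, fin, 2), (Delta, 36, D, fin, 3), (Delta, 36, D, law, 8), (Delta, 36, D, mkt, 1), (Delta, 36, D, qa, 7), (Orion, 4, D, fin, 2), (Orion, 4, D, fin, 3), (Orion, 4, D, law, 8), (Orion, 4, D, mkt, 1), (Orion, 4, D, qa, 7), (Vega, 1, A, cs, 7), (Vega, 1, A, mkt, 9), (Vega, 1, A, p2, 1), (Vega, 1, A, qa, 4), (Vega, 5, A, cs, 7), (Vega, 5, A, mkt, 9), (Vega, 5, A, p2, 1), (Vega, 5, A, qa, 4)}
Apply σ_{credits < room}; surviving tuples: {(Atlas, 19, A, cs, 7), (Atlas, 19, A, mkt, 9), (Atlas, 19, A, p2, 1), (Atlas, 19, A, qa, 4), (Delta, 36, D, fin, 2), (Delta, 36, D, fin, 3), (Delta, 36, D, law, 8), (Delta, 36, D, mkt, 1), (Delta, 36, D, qa, 7), (Orion, 4, D, fin, 2), (Orion, 4, D, fin, 3), (Orion, 4, D, mkt, 1), (Vega, 5, A, p2, 1), (Vega, 5, A, qa, 4)}
Apply σ_{room >= 23}; surviving tuples: {(Delta, 36, D, fin, 2), (Delta, 36, D, fin, 3), (Delta, 36, D, law, 8), (Delta, 36, D, mkt, 1), (Delta, 36, D, qa, 7)}
π_{credits, room} gives {(1, 36), (2, 36), (3, 36), (7, 36), (8, 36)}.

{(1, 36), (2, 36), (3, 36), (7, 36), (8, 36)}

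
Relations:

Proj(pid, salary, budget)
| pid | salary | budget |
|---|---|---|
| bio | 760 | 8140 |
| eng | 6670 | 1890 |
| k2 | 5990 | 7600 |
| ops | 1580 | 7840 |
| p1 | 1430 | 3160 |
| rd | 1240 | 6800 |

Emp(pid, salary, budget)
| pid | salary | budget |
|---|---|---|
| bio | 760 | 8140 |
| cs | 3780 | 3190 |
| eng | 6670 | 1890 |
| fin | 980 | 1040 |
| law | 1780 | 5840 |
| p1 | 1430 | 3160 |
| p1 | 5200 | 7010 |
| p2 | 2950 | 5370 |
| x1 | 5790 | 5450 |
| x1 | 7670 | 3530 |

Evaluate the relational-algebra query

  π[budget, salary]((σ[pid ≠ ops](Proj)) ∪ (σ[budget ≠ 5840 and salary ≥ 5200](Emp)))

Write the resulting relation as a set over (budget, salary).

{(1890, 6670), (3160, 1430), (3530, 7670), (5450, 5790), (6800, 1240), (7010, 5200), (7600, 5990), (8140, 760)}

Apply σ_{pid ≠ ops}; surviving tuples: {(bio, 760, 8140), (eng, 6670, 1890), (k2, 5990, 7600), (p1, 1430, 3160), (rd, 1240, 6800)}
Apply σ_{budget ≠ 5840 and salary ≥ 5200}; surviving tuples: {(eng, 6670, 1890), (p1, 5200, 7010), (x1, 5790, 5450), (x1, 7670, 3530)}
Set union of the two operands is {(bio, 760, 8140), (eng, 6670, 1890), (k2, 5990, 7600), (p1, 1430, 3160), (p1, 5200, 7010), (rd, 1240, 6800), (x1, 5790, 5450), (x1, 7670, 3530)}.
π_{budget, salary} gives {(1890, 6670), (3160, 1430), (3530, 7670), (5450, 5790), (6800, 1240), (7010, 5200), (7600, 5990), (8140, 760)}.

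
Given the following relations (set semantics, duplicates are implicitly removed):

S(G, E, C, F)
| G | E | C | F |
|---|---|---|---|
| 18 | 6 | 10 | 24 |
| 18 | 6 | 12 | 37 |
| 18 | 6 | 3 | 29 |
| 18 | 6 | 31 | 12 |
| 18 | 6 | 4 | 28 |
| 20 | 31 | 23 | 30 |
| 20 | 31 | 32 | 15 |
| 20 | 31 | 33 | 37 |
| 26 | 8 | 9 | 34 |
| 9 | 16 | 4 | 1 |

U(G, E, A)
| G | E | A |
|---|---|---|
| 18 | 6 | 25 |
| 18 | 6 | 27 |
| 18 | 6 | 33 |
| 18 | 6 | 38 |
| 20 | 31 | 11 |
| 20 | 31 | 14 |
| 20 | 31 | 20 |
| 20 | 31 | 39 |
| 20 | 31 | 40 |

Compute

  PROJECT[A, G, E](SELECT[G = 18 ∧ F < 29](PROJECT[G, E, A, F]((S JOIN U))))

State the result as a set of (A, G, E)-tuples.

{(25, 18, 6), (27, 18, 6), (33, 18, 6), (38, 18, 6)}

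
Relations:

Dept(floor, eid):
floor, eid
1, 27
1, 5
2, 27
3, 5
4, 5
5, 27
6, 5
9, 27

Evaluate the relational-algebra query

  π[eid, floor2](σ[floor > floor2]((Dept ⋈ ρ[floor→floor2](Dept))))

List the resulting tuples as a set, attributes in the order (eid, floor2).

{(27, 1), (27, 2), (27, 5), (5, 1), (5, 3), (5, 4)}

ρ[floor→floor2]: schema becomes (floor2, eid); tuples unchanged.
Joining Dept and ρ[floor→floor2](Dept) on eid yields {(1, 27, 1), (1, 27, 2), (1, 27, 5), (1, 27, 9), (1, 5, 1), (1, 5, 3), (1, 5, 4), (1, 5, 6), (2, 27, 1), (2, 27, 2), (2, 27, 5), (2, 27, 9), (3, 5, 1), (3, 5, 3), (3, 5, 4), (3, 5, 6), (4, 5, 1), (4, 5, 3), (4, 5, 4), (4, 5, 6), (5, 27, 1), (5, 27, 2), (5, 27, 5), (5, 27, 9), (6, 5, 1), (6, 5, 3), (6, 5, 4), (6, 5, 6), (9, 27, 1), (9, 27, 2), (9, 27, 5), (9, 27, 9)}.
Apply σ_{floor > floor2}; surviving tuples: {(2, 27, 1), (3, 5, 1), (4, 5, 1), (4, 5, 3), (5, 27, 1), (5, 27, 2), (6, 5, 1), (6, 5, 3), (6, 5, 4), (9, 27, 1), (9, 27, 2), (9, 27, 5)}
π_{eid, floor2} gives {(27, 1), (27, 2), (27, 5), (5, 1), (5, 3), (5, 4)} (6 duplicate(s) eliminated).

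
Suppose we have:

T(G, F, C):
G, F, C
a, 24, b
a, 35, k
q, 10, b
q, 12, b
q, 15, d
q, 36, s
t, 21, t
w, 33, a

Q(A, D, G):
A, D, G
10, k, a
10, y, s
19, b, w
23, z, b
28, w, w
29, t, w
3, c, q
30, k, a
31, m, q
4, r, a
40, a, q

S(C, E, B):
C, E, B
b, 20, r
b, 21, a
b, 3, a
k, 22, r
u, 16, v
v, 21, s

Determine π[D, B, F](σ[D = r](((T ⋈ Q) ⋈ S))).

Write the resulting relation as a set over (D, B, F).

Joining T and Q on G yields {(a, 24, b, 10, k), (a, 24, b, 30, k), (a, 24, b, 4, r), (a, 35, k, 10, k), (a, 35, k, 30, k), (a, 35, k, 4, r), (q, 10, b, 3, c), (q, 10, b, 31, m), (q, 10, b, 40, a), (q, 12, b, 3, c), (q, 12, b, 31, m), (q, 12, b, 40, a), (q, 15, d, 3, c), (q, 15, d, 31, m), (q, 15, d, 40, a), (q, 36, s, 3, c), (q, 36, s, 31, m), (q, 36, s, 40, a), (w, 33, a, 19, b), (w, 33, a, 28, w), (w, 33, a, 29, t)}.
Joining (T ⋈ Q) and S on C yields {(a, 24, b, 10, k, 20, r), (a, 24, b, 10, k, 21, a), (a, 24, b, 10, k, 3, a), (a, 24, b, 30, k, 20, r), (a, 24, b, 30, k, 21, a), (a, 24, b, 30, k, 3, a), (a, 24, b, 4, r, 20, r), (a, 24, b, 4, r, 21, a), (a, 24, b, 4, r, 3, a), (a, 35, k, 10, k, 22, r), (a, 35, k, 30, k, 22, r), (a, 35, k, 4, r, 22, r), (q, 10, b, 3, c, 20, r), (q, 10, b, 3, c, 21, a), (q, 10, b, 3, c, 3, a), (q, 10, b, 31, m, 20, r), (q, 10, b, 31, m, 21, a), (q, 10, b, 31, m, 3, a), (q, 10, b, 40, a, 20, r), (q, 10, b, 40, a, 21, a), (q, 10, b, 40, a, 3, a), (q, 12, b, 3, c, 20, r), (q, 12, b, 3, c, 21, a), (q, 12, b, 3, c, 3, a), (q, 12, b, 31, m, 20, r), (q, 12, b, 31, m, 21, a), (q, 12, b, 31, m, 3, a), (q, 12, b, 40, a, 20, r), (q, 12, b, 40, a, 21, a), (q, 12, b, 40, a, 3, a)}.
Apply σ_{D = r}; surviving tuples: {(a, 24, b, 4, r, 20, r), (a, 24, b, 4, r, 21, a), (a, 24, b, 4, r, 3, a), (a, 35, k, 4, r, 22, r)}
π[D, B, F]: project onto (D, B, F) (1 duplicate(s) eliminated) → {(r, a, 24), (r, r, 24), (r, r, 35)}

{(r, a, 24), (r, r, 24), (r, r, 35)}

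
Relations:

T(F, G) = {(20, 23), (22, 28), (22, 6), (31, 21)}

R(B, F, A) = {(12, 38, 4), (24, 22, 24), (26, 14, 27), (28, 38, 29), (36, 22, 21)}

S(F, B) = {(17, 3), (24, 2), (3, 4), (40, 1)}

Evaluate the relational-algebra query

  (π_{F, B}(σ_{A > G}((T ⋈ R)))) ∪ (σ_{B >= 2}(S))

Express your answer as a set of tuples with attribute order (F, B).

Natural join on F: {(22, 28, 24, 24), (22, 28, 36, 21), (22, 6, 24, 24), (22, 6, 36, 21)}
Selection A > G: {(22, 6, 24, 24), (22, 6, 36, 21)}
Projecting to F, B: {(22, 24), (22, 36)}
Selection B >= 2: {(17, 3), (24, 2), (3, 4)}
Taking the union: {(17, 3), (22, 24), (22, 36), (24, 2), (3, 4)}

{(17, 3), (22, 24), (22, 36), (24, 2), (3, 4)}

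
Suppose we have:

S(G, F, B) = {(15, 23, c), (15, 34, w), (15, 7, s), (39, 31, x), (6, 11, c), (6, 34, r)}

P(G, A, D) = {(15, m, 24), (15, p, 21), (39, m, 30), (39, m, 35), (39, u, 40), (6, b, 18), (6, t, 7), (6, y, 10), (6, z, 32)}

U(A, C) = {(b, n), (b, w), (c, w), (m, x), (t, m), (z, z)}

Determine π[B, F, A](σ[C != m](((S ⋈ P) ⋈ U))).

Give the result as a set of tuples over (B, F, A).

Natural join on G: {(15, 23, c, m, 24), (15, 23, c, p, 21), (15, 34, w, m, 24), (15, 34, w, p, 21), (15, 7, s, m, 24), (15, 7, s, p, 21), (39, 31, x, m, 30), (39, 31, x, m, 35), (39, 31, x, u, 40), (6, 11, c, b, 18), (6, 11, c, t, 7), (6, 11, c, y, 10), (6, 11, c, z, 32), (6, 34, r, b, 18), (6, 34, r, t, 7), (6, 34, r, y, 10), (6, 34, r, z, 32)}
Natural join on A: {(15, 23, c, m, 24, x), (15, 34, w, m, 24, x), (15, 7, s, m, 24, x), (39, 31, x, m, 30, x), (39, 31, x, m, 35, x), (6, 11, c, b, 18, n), (6, 11, c, b, 18, w), (6, 11, c, t, 7, m), (6, 11, c, z, 32, z), (6, 34, r, b, 18, n), (6, 34, r, b, 18, w), (6, 34, r, t, 7, m), (6, 34, r, z, 32, z)}
Filtering on C != m leaves {(15, 23, c, m, 24, x), (15, 34, w, m, 24, x), (15, 7, s, m, 24, x), (39, 31, x, m, 30, x), (39, 31, x, m, 35, x), (6, 11, c, b, 18, n), (6, 11, c, b, 18, w), (6, 11, c, z, 32, z), (6, 34, r, b, 18, n), (6, 34, r, b, 18, w), (6, 34, r, z, 32, z)}.
Projecting to B, F, A (3 duplicate(s) eliminated): {(c, 11, b), (c, 11, z), (c, 23, m), (r, 34, b), (r, 34, z), (s, 7, m), (w, 34, m), (x, 31, m)}

{(c, 11, b), (c, 11, z), (c, 23, m), (r, 34, b), (r, 34, z), (s, 7, m), (w, 34, m), (x, 31, m)}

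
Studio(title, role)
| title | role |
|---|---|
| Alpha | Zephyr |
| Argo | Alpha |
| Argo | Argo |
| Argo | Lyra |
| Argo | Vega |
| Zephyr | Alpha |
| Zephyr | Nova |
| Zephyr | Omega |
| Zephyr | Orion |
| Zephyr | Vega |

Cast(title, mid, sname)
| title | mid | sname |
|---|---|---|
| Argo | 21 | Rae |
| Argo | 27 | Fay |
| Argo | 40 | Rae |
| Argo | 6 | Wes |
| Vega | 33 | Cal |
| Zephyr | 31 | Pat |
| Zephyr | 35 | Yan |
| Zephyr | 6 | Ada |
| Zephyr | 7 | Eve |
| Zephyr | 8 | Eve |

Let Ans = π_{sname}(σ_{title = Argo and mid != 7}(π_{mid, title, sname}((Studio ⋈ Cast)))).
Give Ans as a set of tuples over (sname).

Natural join on title: {(Argo, Alpha, 21, Rae), (Argo, Alpha, 27, Fay), (Argo, Alpha, 40, Rae), (Argo, Alpha, 6, Wes), (Argo, Argo, 21, Rae), (Argo, Argo, 27, Fay), (Argo, Argo, 40, Rae), (Argo, Argo, 6, Wes), (Argo, Lyra, 21, Rae), (Argo, Lyra, 27, Fay), (Argo, Lyra, 40, Rae), (Argo, Lyra, 6, Wes), (Argo, Vega, 21, Rae), (Argo, Vega, 27, Fay), (Argo, Vega, 40, Rae), (Argo, Vega, 6, Wes), (Zephyr, Alpha, 31, Pat), (Zephyr, Alpha, 35, Yan), (Zephyr, Alpha, 6, Ada), (Zephyr, Alpha, 7, Eve), (Zephyr, Alpha, 8, Eve), (Zephyr, Nova, 31, Pat), (Zephyr, Nova, 35, Yan), (Zephyr, Nova, 6, Ada), (Zephyr, Nova, 7, Eve), (Zephyr, Nova, 8, Eve), (Zephyr, Omega, 31, Pat), (Zephyr, Omega, 35, Yan), (Zephyr, Omega, 6, Ada), (Zephyr, Omega, 7, Eve), (Zephyr, Omega, 8, Eve), (Zephyr, Orion, 31, Pat), (Zephyr, Orion, 35, Yan), (Zephyr, Orion, 6, Ada), (Zephyr, Orion, 7, Eve), (Zephyr, Orion, 8, Eve), (Zephyr, Vega, 31, Pat), (Zephyr, Vega, 35, Yan), (Zephyr, Vega, 6, Ada), (Zephyr, Vega, 7, Eve), (Zephyr, Vega, 8, Eve)}
Keep only column(s) mid, title, sname (32 duplicate(s) eliminated): {(21, Argo, Rae), (27, Argo, Fay), (31, Zephyr, Pat), (35, Zephyr, Yan), (40, Argo, Rae), (6, Argo, Wes), (6, Zephyr, Ada), (7, Zephyr, Eve), (8, Zephyr, Eve)}
Apply σ_{title = Argo and mid != 7}; surviving tuples: {(21, Argo, Rae), (27, Argo, Fay), (40, Argo, Rae), (6, Argo, Wes)}
Keep only column(s) sname (1 duplicate(s) eliminated): {Fay, Rae, Wes}

{Fay, Rae, Wes}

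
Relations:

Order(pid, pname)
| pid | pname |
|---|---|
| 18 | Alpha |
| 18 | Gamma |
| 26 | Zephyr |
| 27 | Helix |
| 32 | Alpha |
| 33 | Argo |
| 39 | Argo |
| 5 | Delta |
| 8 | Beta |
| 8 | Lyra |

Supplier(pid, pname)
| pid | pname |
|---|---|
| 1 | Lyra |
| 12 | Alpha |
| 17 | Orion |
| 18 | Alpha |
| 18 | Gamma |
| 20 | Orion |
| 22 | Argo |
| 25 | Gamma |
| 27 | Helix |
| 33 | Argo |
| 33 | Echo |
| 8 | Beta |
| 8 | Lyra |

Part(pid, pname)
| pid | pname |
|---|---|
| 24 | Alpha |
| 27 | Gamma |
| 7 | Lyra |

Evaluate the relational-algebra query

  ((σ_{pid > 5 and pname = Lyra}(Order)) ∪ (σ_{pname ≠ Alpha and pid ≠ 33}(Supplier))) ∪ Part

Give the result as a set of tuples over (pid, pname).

Selection pid > 5 and pname = Lyra: {(8, Lyra)}
Selection pname ≠ Alpha and pid ≠ 33: {(1, Lyra), (17, Orion), (18, Gamma), (20, Orion), (22, Argo), (25, Gamma), (27, Helix), (8, Beta), (8, Lyra)}
Set union of the two operands is {(1, Lyra), (17, Orion), (18, Gamma), (20, Orion), (22, Argo), (25, Gamma), (27, Helix), (8, Beta), (8, Lyra)}.
Set union of the two operands is {(1, Lyra), (17, Orion), (18, Gamma), (20, Orion), (22, Argo), (24, Alpha), (25, Gamma), (27, Gamma), (27, Helix), (7, Lyra), (8, Beta), (8, Lyra)}.

{(1, Lyra), (17, Orion), (18, Gamma), (20, Orion), (22, Argo), (24, Alpha), (25, Gamma), (27, Gamma), (27, Helix), (7, Lyra), (8, Beta), (8, Lyra)}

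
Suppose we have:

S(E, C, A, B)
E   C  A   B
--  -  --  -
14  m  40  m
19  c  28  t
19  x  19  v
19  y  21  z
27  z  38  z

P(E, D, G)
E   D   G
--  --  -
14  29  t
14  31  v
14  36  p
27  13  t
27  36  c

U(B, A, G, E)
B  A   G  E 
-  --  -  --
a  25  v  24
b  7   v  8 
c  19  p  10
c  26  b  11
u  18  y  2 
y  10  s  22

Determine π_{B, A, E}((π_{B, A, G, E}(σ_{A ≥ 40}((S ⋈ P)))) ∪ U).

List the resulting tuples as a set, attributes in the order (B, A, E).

{(a, 25, 24), (b, 7, 8), (c, 19, 10), (c, 26, 11), (m, 40, 14), (u, 18, 2), (y, 10, 22)}

S ⋈ P (natural join on E): {(14, m, 40, m, 29, t), (14, m, 40, m, 31, v), (14, m, 40, m, 36, p), (27, z, 38, z, 13, t), (27, z, 38, z, 36, c)}
Selection A ≥ 40: {(14, m, 40, m, 29, t), (14, m, 40, m, 31, v), (14, m, 40, m, 36, p)}
π[B, A, G, E]: project onto (B, A, G, E) → {(m, 40, p, 14), (m, 40, t, 14), (m, 40, v, 14)}
Union: {(m, 40, p, 14), (m, 40, t, 14), (m, 40, v, 14)} with {(a, 25, v, 24), (b, 7, v, 8), (c, 19, p, 10), (c, 26, b, 11), (u, 18, y, 2), (y, 10, s, 22)} → {(a, 25, v, 24), (b, 7, v, 8), (c, 19, p, 10), (c, 26, b, 11), (m, 40, p, 14), (m, 40, t, 14), (m, 40, v, 14), (u, 18, y, 2), (y, 10, s, 22)}
π[B, A, E]: project onto (B, A, E) (2 duplicate(s) eliminated) → {(a, 25, 24), (b, 7, 8), (c, 19, 10), (c, 26, 11), (m, 40, 14), (u, 18, 2), (y, 10, 22)}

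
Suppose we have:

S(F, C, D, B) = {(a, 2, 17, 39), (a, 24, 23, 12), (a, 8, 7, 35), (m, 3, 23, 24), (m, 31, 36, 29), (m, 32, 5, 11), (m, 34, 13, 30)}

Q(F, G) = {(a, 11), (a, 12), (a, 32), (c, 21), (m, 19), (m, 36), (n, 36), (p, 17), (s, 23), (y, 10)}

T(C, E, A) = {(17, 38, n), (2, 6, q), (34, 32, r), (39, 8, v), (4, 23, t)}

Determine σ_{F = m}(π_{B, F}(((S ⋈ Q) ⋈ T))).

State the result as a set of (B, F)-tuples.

S ⋈ Q (natural join on F): {(a, 2, 17, 39, 11), (a, 2, 17, 39, 12), (a, 2, 17, 39, 32), (a, 24, 23, 12, 11), (a, 24, 23, 12, 12), (a, 24, 23, 12, 32), (a, 8, 7, 35, 11), (a, 8, 7, 35, 12), (a, 8, 7, 35, 32), (m, 3, 23, 24, 19), (m, 3, 23, 24, 36), (m, 31, 36, 29, 19), (m, 31, 36, 29, 36), (m, 32, 5, 11, 19), (m, 32, 5, 11, 36), (m, 34, 13, 30, 19), (m, 34, 13, 30, 36)}
(S ⋈ Q) ⋈ T (natural join on C): {(a, 2, 17, 39, 11, 6, q), (a, 2, 17, 39, 12, 6, q), (a, 2, 17, 39, 32, 6, q), (m, 34, 13, 30, 19, 32, r), (m, 34, 13, 30, 36, 32, r)}
π_{B, F} gives {(30, m), (39, a)} (3 duplicate(s) eliminated).
σ[F = m]: keep tuples satisfying F = m → {(30, m)}

{(30, m)}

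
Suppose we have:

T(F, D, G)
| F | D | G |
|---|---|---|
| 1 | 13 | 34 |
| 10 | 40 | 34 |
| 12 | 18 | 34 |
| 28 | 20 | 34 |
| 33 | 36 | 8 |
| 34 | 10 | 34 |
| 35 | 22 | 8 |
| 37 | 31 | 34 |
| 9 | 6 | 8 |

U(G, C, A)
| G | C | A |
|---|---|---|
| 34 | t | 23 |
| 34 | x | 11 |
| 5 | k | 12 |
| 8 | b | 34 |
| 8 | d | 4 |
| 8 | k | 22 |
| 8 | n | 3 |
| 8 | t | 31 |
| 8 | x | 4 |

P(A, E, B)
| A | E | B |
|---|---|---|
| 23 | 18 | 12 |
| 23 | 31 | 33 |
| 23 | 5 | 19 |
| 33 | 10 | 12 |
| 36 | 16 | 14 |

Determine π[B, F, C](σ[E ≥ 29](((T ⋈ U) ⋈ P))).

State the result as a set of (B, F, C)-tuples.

{(33, 1, t), (33, 10, t), (33, 12, t), (33, 28, t), (33, 34, t), (33, 37, t)}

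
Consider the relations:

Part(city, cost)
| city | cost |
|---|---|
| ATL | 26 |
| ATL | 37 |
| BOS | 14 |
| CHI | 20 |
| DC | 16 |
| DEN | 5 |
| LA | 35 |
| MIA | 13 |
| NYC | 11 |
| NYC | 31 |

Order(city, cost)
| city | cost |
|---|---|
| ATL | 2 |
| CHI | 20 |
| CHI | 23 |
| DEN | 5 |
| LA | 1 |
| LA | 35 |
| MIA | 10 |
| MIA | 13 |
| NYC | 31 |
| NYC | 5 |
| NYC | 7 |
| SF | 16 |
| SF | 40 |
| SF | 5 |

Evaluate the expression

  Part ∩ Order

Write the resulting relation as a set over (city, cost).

{(CHI, 20), (DEN, 5), (LA, 35), (MIA, 13), (NYC, 31)}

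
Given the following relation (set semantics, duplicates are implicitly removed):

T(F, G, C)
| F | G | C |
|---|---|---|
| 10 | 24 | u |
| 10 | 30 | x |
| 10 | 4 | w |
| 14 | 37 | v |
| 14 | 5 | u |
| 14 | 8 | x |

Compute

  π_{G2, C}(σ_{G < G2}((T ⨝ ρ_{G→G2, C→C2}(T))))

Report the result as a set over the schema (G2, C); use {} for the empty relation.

{(24, w), (30, u), (30, w), (37, u), (37, x), (8, u)}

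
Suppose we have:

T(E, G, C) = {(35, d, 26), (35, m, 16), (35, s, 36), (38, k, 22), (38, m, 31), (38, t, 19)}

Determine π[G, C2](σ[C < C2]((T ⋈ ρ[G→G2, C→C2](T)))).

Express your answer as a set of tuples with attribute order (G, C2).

ρ[G→G2, C→C2]: schema becomes (E, G2, C2); tuples unchanged.
T ⋈ ρ[G→G2, C→C2](T) (natural join on E): {(35, d, 26, d, 26), (35, d, 26, m, 16), (35, d, 26, s, 36), (35, m, 16, d, 26), (35, m, 16, m, 16), (35, m, 16, s, 36), (35, s, 36, d, 26), (35, s, 36, m, 16), (35, s, 36, s, 36), (38, k, 22, k, 22), (38, k, 22, m, 31), (38, k, 22, t, 19), (38, m, 31, k, 22), (38, m, 31, m, 31), (38, m, 31, t, 19), (38, t, 19, k, 22), (38, t, 19, m, 31), (38, t, 19, t, 19)}
σ[C < C2]: keep tuples satisfying C < C2 → {(35, d, 26, s, 36), (35, m, 16, d, 26), (35, m, 16, s, 36), (38, k, 22, m, 31), (38, t, 19, k, 22), (38, t, 19, m, 31)}
Keep only column(s) G, C2: {(d, 36), (k, 31), (m, 26), (m, 36), (t, 22), (t, 31)}

{(d, 36), (k, 31), (m, 26), (m, 36), (t, 22), (t, 31)}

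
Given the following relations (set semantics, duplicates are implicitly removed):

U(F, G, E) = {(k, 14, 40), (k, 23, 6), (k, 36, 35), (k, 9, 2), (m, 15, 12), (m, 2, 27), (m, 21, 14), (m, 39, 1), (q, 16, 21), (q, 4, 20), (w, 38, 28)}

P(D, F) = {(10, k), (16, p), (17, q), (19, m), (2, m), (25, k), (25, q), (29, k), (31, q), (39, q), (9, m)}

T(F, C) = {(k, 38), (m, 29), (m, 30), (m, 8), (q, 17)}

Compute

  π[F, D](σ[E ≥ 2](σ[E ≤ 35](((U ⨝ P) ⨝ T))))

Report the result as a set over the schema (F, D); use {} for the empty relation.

U ⋈ P (natural join on F): {(k, 14, 40, 10), (k, 14, 40, 25), (k, 14, 40, 29), (k, 23, 6, 10), (k, 23, 6, 25), (k, 23, 6, 29), (k, 36, 35, 10), (k, 36, 35, 25), (k, 36, 35, 29), (k, 9, 2, 10), (k, 9, 2, 25), (k, 9, 2, 29), (m, 15, 12, 19), (m, 15, 12, 2), (m, 15, 12, 9), (m, 2, 27, 19), (m, 2, 27, 2), (m, 2, 27, 9), (m, 21, 14, 19), (m, 21, 14, 2), (m, 21, 14, 9), (m, 39, 1, 19), (m, 39, 1, 2), (m, 39, 1, 9), (q, 16, 21, 17), (q, 16, 21, 25), (q, 16, 21, 31), (q, 16, 21, 39), (q, 4, 20, 17), (q, 4, 20, 25), (q, 4, 20, 31), (q, 4, 20, 39)}
(U ⨝ P) ⋈ T (natural join on F): {(k, 14, 40, 10, 38), (k, 14, 40, 25, 38), (k, 14, 40, 29, 38), (k, 23, 6, 10, 38), (k, 23, 6, 25, 38), (k, 23, 6, 29, 38), (k, 36, 35, 10, 38), (k, 36, 35, 25, 38), (k, 36, 35, 29, 38), (k, 9, 2, 10, 38), (k, 9, 2, 25, 38), (k, 9, 2, 29, 38), (m, 15, 12, 19, 29), (m, 15, 12, 19, 30), (m, 15, 12, 19, 8), (m, 15, 12, 2, 29), (m, 15, 12, 2, 30), (m, 15, 12, 2, 8), (m, 15, 12, 9, 29), (m, 15, 12, 9, 30), (m, 15, 12, 9, 8), (m, 2, 27, 19, 29), (m, 2, 27, 19, 30), (m, 2, 27, 19, 8), (m, 2, 27, 2, 29), (m, 2, 27, 2, 30), (m, 2, 27, 2, 8), (m, 2, 27, 9, 29), (m, 2, 27, 9, 30), (m, 2, 27, 9, 8), (m, 21, 14, 19, 29), (m, 21, 14, 19, 30), (m, 21, 14, 19, 8), (m, 21, 14, 2, 29), (m, 21, 14, 2, 30), (m, 21, 14, 2, 8), (m, 21, 14, 9, 29), (m, 21, 14, 9, 30), (m, 21, 14, 9, 8), (m, 39, 1, 19, 29), (m, 39, 1, 19, 30), (m, 39, 1, 19, 8), (m, 39, 1, 2, 29), (m, 39, 1, 2, 30), (m, 39, 1, 2, 8), (m, 39, 1, 9, 29), (m, 39, 1, 9, 30), (m, 39, 1, 9, 8), (q, 16, 21, 17, 17), (q, 16, 21, 25, 17), (q, 16, 21, 31, 17), (q, 16, 21, 39, 17), (q, 4, 20, 17, 17), (q, 4, 20, 25, 17), (q, 4, 20, 31, 17), (q, 4, 20, 39, 17)}
Filtering on E ≤ 35 leaves {(k, 23, 6, 10, 38), (k, 23, 6, 25, 38), (k, 23, 6, 29, 38), (k, 36, 35, 10, 38), (k, 36, 35, 25, 38), (k, 36, 35, 29, 38), (k, 9, 2, 10, 38), (k, 9, 2, 25, 38), (k, 9, 2, 29, 38), (m, 15, 12, 19, 29), (m, 15, 12, 19, 30), (m, 15, 12, 19, 8), (m, 15, 12, 2, 29), (m, 15, 12, 2, 30), (m, 15, 12, 2, 8), (m, 15, 12, 9, 29), (m, 15, 12, 9, 30), (m, 15, 12, 9, 8), (m, 2, 27, 19, 29), (m, 2, 27, 19, 30), (m, 2, 27, 19, 8), (m, 2, 27, 2, 29), (m, 2, 27, 2, 30), (m, 2, 27, 2, 8), (m, 2, 27, 9, 29), (m, 2, 27, 9, 30), (m, 2, 27, 9, 8), (m, 21, 14, 19, 29), (m, 21, 14, 19, 30), (m, 21, 14, 19, 8), (m, 21, 14, 2, 29), (m, 21, 14, 2, 30), (m, 21, 14, 2, 8), (m, 21, 14, 9, 29), (m, 21, 14, 9, 30), (m, 21, 14, 9, 8), (m, 39, 1, 19, 29), (m, 39, 1, 19, 30), (m, 39, 1, 19, 8), (m, 39, 1, 2, 29), (m, 39, 1, 2, 30), (m, 39, 1, 2, 8), (m, 39, 1, 9, 29), (m, 39, 1, 9, 30), (m, 39, 1, 9, 8), (q, 16, 21, 17, 17), (q, 16, 21, 25, 17), (q, 16, 21, 31, 17), (q, 16, 21, 39, 17), (q, 4, 20, 17, 17), (q, 4, 20, 25, 17), (q, 4, 20, 31, 17), (q, 4, 20, 39, 17)}.
Filtering on E ≥ 2 leaves {(k, 23, 6, 10, 38), (k, 23, 6, 25, 38), (k, 23, 6, 29, 38), (k, 36, 35, 10, 38), (k, 36, 35, 25, 38), (k, 36, 35, 29, 38), (k, 9, 2, 10, 38), (k, 9, 2, 25, 38), (k, 9, 2, 29, 38), (m, 15, 12, 19, 29), (m, 15, 12, 19, 30), (m, 15, 12, 19, 8), (m, 15, 12, 2, 29), (m, 15, 12, 2, 30), (m, 15, 12, 2, 8), (m, 15, 12, 9, 29), (m, 15, 12, 9, 30), (m, 15, 12, 9, 8), (m, 2, 27, 19, 29), (m, 2, 27, 19, 30), (m, 2, 27, 19, 8), (m, 2, 27, 2, 29), (m, 2, 27, 2, 30), (m, 2, 27, 2, 8), (m, 2, 27, 9, 29), (m, 2, 27, 9, 30), (m, 2, 27, 9, 8), (m, 21, 14, 19, 29), (m, 21, 14, 19, 30), (m, 21, 14, 19, 8), (m, 21, 14, 2, 29), (m, 21, 14, 2, 30), (m, 21, 14, 2, 8), (m, 21, 14, 9, 29), (m, 21, 14, 9, 30), (m, 21, 14, 9, 8), (q, 16, 21, 17, 17), (q, 16, 21, 25, 17), (q, 16, 21, 31, 17), (q, 16, 21, 39, 17), (q, 4, 20, 17, 17), (q, 4, 20, 25, 17), (q, 4, 20, 31, 17), (q, 4, 20, 39, 17)}.
π[F, D]: project onto (F, D) (34 duplicate(s) eliminated) → {(k, 10), (k, 25), (k, 29), (m, 19), (m, 2), (m, 9), (q, 17), (q, 25), (q, 31), (q, 39)}

{(k, 10), (k, 25), (k, 29), (m, 19), (m, 2), (m, 9), (q, 17), (q, 25), (q, 31), (q, 39)}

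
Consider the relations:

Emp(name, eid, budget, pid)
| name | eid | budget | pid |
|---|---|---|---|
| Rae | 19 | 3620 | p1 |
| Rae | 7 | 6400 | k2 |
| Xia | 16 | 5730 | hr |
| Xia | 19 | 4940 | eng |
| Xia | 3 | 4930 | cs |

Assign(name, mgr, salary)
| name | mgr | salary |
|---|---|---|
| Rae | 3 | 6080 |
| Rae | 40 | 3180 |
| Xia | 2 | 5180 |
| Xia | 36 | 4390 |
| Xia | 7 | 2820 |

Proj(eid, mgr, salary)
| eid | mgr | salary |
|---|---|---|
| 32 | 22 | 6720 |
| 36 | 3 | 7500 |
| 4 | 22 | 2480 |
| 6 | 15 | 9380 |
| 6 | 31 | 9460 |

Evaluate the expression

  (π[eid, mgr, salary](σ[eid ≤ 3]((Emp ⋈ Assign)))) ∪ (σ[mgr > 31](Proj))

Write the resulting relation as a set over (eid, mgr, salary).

Joining Emp and Assign on name yields {(Rae, 19, 3620, p1, 3, 6080), (Rae, 19, 3620, p1, 40, 3180), (Rae, 7, 6400, k2, 3, 6080), (Rae, 7, 6400, k2, 40, 3180), (Xia, 16, 5730, hr, 2, 5180), (Xia, 16, 5730, hr, 36, 4390), (Xia, 16, 5730, hr, 7, 2820), (Xia, 19, 4940, eng, 2, 5180), (Xia, 19, 4940, eng, 36, 4390), (Xia, 19, 4940, eng, 7, 2820), (Xia, 3, 4930, cs, 2, 5180), (Xia, 3, 4930, cs, 36, 4390), (Xia, 3, 4930, cs, 7, 2820)}.
σ[eid ≤ 3]: keep tuples satisfying eid ≤ 3 → {(Xia, 3, 4930, cs, 2, 5180), (Xia, 3, 4930, cs, 36, 4390), (Xia, 3, 4930, cs, 7, 2820)}
Keep only column(s) eid, mgr, salary: {(3, 2, 5180), (3, 36, 4390), (3, 7, 2820)}
σ[mgr > 31]: keep tuples satisfying mgr > 31 → {}
Set union of the two operands is {(3, 2, 5180), (3, 36, 4390), (3, 7, 2820)}.

{(3, 2, 5180), (3, 36, 4390), (3, 7, 2820)}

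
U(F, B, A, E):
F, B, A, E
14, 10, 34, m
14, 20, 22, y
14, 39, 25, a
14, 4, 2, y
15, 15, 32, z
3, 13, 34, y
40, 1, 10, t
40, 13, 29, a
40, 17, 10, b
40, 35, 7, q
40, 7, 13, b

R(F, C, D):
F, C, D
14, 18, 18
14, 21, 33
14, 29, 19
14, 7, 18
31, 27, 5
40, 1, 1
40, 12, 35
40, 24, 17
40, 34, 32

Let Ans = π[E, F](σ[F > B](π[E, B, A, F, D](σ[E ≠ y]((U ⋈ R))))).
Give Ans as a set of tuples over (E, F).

{(a, 40), (b, 40), (m, 14), (q, 40), (t, 40)}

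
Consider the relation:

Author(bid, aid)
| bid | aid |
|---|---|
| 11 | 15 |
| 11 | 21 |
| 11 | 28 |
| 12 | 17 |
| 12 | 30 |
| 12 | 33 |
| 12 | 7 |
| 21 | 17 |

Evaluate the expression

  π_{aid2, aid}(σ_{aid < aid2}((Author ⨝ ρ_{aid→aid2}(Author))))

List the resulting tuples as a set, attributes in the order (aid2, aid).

ρ[aid→aid2]: schema becomes (bid, aid2); tuples unchanged.
Author ⋈ ρ_{aid→aid2}(Author) (natural join on bid): {(11, 15, 15), (11, 15, 21), (11, 15, 28), (11, 21, 15), (11, 21, 21), (11, 21, 28), (11, 28, 15), (11, 28, 21), (11, 28, 28), (12, 17, 17), (12, 17, 30), (12, 17, 33), (12, 17, 7), (12, 30, 17), (12, 30, 30), (12, 30, 33), (12, 30, 7), (12, 33, 17), (12, 33, 30), (12, 33, 33), (12, 33, 7), (12, 7, 17), (12, 7, 30), (12, 7, 33), (12, 7, 7), (21, 17, 17)}
Apply σ_{aid < aid2}; surviving tuples: {(11, 15, 21), (11, 15, 28), (11, 21, 28), (12, 17, 30), (12, 17, 33), (12, 30, 33), (12, 7, 17), (12, 7, 30), (12, 7, 33)}
π_{aid2, aid} gives {(17, 7), (21, 15), (28, 15), (28, 21), (30, 17), (30, 7), (33, 17), (33, 30), (33, 7)}.

{(17, 7), (21, 15), (28, 15), (28, 21), (30, 17), (30, 7), (33, 17), (33, 30), (33, 7)}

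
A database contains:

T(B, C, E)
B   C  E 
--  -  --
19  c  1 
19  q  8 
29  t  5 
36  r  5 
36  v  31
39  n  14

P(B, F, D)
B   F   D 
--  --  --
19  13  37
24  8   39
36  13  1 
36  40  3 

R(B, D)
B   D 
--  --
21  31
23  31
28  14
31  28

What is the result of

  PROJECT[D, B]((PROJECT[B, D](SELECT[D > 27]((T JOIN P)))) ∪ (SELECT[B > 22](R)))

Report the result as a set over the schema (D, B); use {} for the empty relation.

{(14, 28), (28, 31), (31, 23), (37, 19)}

Joining T and P on B yields {(19, c, 1, 13, 37), (19, q, 8, 13, 37), (36, r, 5, 13, 1), (36, r, 5, 40, 3), (36, v, 31, 13, 1), (36, v, 31, 40, 3)}.
σ[D > 27]: keep tuples satisfying D > 27 → {(19, c, 1, 13, 37), (19, q, 8, 13, 37)}
π_{B, D} gives {(19, 37)} (1 duplicate(s) eliminated).
σ[B > 22]: keep tuples satisfying B > 22 → {(23, 31), (28, 14), (31, 28)}
Taking the union: {(19, 37), (23, 31), (28, 14), (31, 28)}
π_{D, B} gives {(14, 28), (28, 31), (31, 23), (37, 19)}.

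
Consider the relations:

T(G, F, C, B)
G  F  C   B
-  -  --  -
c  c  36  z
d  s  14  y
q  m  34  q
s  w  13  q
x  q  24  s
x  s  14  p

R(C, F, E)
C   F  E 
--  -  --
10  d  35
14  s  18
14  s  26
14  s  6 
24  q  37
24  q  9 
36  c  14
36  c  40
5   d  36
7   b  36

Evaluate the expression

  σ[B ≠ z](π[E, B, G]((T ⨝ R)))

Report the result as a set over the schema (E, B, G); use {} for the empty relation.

{(18, p, x), (18, y, d), (26, p, x), (26, y, d), (37, s, x), (6, p, x), (6, y, d), (9, s, x)}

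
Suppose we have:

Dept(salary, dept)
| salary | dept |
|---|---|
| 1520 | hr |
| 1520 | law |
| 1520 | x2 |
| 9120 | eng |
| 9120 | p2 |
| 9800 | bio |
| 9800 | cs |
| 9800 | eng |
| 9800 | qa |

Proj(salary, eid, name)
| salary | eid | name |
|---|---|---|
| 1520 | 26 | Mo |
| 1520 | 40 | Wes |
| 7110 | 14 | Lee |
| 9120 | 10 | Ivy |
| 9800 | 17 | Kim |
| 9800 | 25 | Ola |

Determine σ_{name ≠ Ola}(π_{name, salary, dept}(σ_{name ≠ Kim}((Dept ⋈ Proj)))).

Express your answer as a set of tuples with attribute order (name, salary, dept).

Dept ⋈ Proj (natural join on salary): {(1520, hr, 26, Mo), (1520, hr, 40, Wes), (1520, law, 26, Mo), (1520, law, 40, Wes), (1520, x2, 26, Mo), (1520, x2, 40, Wes), (9120, eng, 10, Ivy), (9120, p2, 10, Ivy), (9800, bio, 17, Kim), (9800, bio, 25, Ola), (9800, cs, 17, Kim), (9800, cs, 25, Ola), (9800, eng, 17, Kim), (9800, eng, 25, Ola), (9800, qa, 17, Kim), (9800, qa, 25, Ola)}
Filtering on name ≠ Kim leaves {(1520, hr, 26, Mo), (1520, hr, 40, Wes), (1520, law, 26, Mo), (1520, law, 40, Wes), (1520, x2, 26, Mo), (1520, x2, 40, Wes), (9120, eng, 10, Ivy), (9120, p2, 10, Ivy), (9800, bio, 25, Ola), (9800, cs, 25, Ola), (9800, eng, 25, Ola), (9800, qa, 25, Ola)}.
π[name, salary, dept]: project onto (name, salary, dept) → {(Ivy, 9120, eng), (Ivy, 9120, p2), (Mo, 1520, hr), (Mo, 1520, law), (Mo, 1520, x2), (Ola, 9800, bio), (Ola, 9800, cs), (Ola, 9800, eng), (Ola, 9800, qa), (Wes, 1520, hr), (Wes, 1520, law), (Wes, 1520, x2)}
Filtering on name ≠ Ola leaves {(Ivy, 9120, eng), (Ivy, 9120, p2), (Mo, 1520, hr), (Mo, 1520, law), (Mo, 1520, x2), (Wes, 1520, hr), (Wes, 1520, law), (Wes, 1520, x2)}.

{(Ivy, 9120, eng), (Ivy, 9120, p2), (Mo, 1520, hr), (Mo, 1520, law), (Mo, 1520, x2), (Wes, 1520, hr), (Wes, 1520, law), (Wes, 1520, x2)}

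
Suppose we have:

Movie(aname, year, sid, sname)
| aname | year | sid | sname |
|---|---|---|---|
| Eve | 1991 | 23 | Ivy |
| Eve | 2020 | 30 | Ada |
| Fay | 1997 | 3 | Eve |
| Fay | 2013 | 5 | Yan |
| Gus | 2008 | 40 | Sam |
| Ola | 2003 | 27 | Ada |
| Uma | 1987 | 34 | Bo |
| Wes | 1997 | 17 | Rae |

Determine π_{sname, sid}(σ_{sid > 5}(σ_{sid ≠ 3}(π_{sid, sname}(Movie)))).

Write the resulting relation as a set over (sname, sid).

{(Ada, 27), (Ada, 30), (Bo, 34), (Ivy, 23), (Rae, 17), (Sam, 40)}

π_{sid, sname} gives {(17, Rae), (23, Ivy), (27, Ada), (3, Eve), (30, Ada), (34, Bo), (40, Sam), (5, Yan)}.
σ[sid ≠ 3]: keep tuples satisfying sid ≠ 3 → {(17, Rae), (23, Ivy), (27, Ada), (30, Ada), (34, Bo), (40, Sam), (5, Yan)}
σ[sid > 5]: keep tuples satisfying sid > 5 → {(17, Rae), (23, Ivy), (27, Ada), (30, Ada), (34, Bo), (40, Sam)}
π_{sname, sid} gives {(Ada, 27), (Ada, 30), (Bo, 34), (Ivy, 23), (Rae, 17), (Sam, 40)}.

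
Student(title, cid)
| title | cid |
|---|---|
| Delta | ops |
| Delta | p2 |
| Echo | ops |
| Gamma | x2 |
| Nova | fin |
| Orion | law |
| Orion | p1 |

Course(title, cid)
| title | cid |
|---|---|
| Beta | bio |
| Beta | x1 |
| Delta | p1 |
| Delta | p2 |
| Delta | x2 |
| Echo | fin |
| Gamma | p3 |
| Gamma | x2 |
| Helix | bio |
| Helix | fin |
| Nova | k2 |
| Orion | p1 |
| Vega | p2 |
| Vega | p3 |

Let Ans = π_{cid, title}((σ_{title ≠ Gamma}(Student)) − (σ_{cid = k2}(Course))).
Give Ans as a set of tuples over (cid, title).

{(fin, Nova), (law, Orion), (ops, Delta), (ops, Echo), (p1, Orion), (p2, Delta)}

Apply σ_{title ≠ Gamma}; surviving tuples: {(Delta, ops), (Delta, p2), (Echo, ops), (Nova, fin), (Orion, law), (Orion, p1)}
Apply σ_{cid = k2}; surviving tuples: {(Nova, k2)}
Taking the difference: {(Delta, ops), (Delta, p2), (Echo, ops), (Nova, fin), (Orion, law), (Orion, p1)}
Keep only column(s) cid, title: {(fin, Nova), (law, Orion), (ops, Delta), (ops, Echo), (p1, Orion), (p2, Delta)}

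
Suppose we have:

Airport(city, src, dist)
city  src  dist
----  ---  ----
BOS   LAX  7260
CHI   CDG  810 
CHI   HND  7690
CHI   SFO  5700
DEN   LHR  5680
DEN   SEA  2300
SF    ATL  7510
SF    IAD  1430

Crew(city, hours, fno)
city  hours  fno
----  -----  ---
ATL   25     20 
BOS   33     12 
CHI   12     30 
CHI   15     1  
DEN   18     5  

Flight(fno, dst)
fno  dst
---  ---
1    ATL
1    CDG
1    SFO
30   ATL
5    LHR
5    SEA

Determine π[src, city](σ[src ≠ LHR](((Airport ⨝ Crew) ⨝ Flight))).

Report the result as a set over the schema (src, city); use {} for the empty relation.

Joining Airport and Crew on city yields {(BOS, LAX, 7260, 33, 12), (CHI, CDG, 810, 12, 30), (CHI, CDG, 810, 15, 1), (CHI, HND, 7690, 12, 30), (CHI, HND, 7690, 15, 1), (CHI, SFO, 5700, 12, 30), (CHI, SFO, 5700, 15, 1), (DEN, LHR, 5680, 18, 5), (DEN, SEA, 2300, 18, 5)}.
Joining (Airport ⨝ Crew) and Flight on fno yields {(CHI, CDG, 810, 12, 30, ATL), (CHI, CDG, 810, 15, 1, ATL), (CHI, CDG, 810, 15, 1, CDG), (CHI, CDG, 810, 15, 1, SFO), (CHI, HND, 7690, 12, 30, ATL), (CHI, HND, 7690, 15, 1, ATL), (CHI, HND, 7690, 15, 1, CDG), (CHI, HND, 7690, 15, 1, SFO), (CHI, SFO, 5700, 12, 30, ATL), (CHI, SFO, 5700, 15, 1, ATL), (CHI, SFO, 5700, 15, 1, CDG), (CHI, SFO, 5700, 15, 1, SFO), (DEN, LHR, 5680, 18, 5, LHR), (DEN, LHR, 5680, 18, 5, SEA), (DEN, SEA, 2300, 18, 5, LHR), (DEN, SEA, 2300, 18, 5, SEA)}.
Filtering on src ≠ LHR leaves {(CHI, CDG, 810, 12, 30, ATL), (CHI, CDG, 810, 15, 1, ATL), (CHI, CDG, 810, 15, 1, CDG), (CHI, CDG, 810, 15, 1, SFO), (CHI, HND, 7690, 12, 30, ATL), (CHI, HND, 7690, 15, 1, ATL), (CHI, HND, 7690, 15, 1, CDG), (CHI, HND, 7690, 15, 1, SFO), (CHI, SFO, 5700, 12, 30, ATL), (CHI, SFO, 5700, 15, 1, ATL), (CHI, SFO, 5700, 15, 1, CDG), (CHI, SFO, 5700, 15, 1, SFO), (DEN, SEA, 2300, 18, 5, LHR), (DEN, SEA, 2300, 18, 5, SEA)}.
π[src, city]: project onto (src, city) (10 duplicate(s) eliminated) → {(CDG, CHI), (HND, CHI), (SEA, DEN), (SFO, CHI)}

{(CDG, CHI), (HND, CHI), (SEA, DEN), (SFO, CHI)}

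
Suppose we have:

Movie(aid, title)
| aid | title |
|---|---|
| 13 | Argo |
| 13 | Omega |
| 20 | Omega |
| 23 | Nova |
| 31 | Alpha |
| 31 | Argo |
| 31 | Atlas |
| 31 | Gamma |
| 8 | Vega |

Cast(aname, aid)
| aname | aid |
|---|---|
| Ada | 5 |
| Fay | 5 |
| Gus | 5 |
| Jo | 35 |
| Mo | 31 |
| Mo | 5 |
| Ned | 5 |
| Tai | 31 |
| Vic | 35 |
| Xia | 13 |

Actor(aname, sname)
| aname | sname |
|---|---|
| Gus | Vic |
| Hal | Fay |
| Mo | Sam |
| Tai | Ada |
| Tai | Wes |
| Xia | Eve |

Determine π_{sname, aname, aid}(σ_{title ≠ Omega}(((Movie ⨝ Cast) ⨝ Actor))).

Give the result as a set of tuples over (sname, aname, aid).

{(Ada, Tai, 31), (Eve, Xia, 13), (Sam, Mo, 31), (Wes, Tai, 31)}

Joining Movie and Cast on aid yields {(13, Argo, Xia), (13, Omega, Xia), (31, Alpha, Mo), (31, Alpha, Tai), (31, Argo, Mo), (31, Argo, Tai), (31, Atlas, Mo), (31, Atlas, Tai), (31, Gamma, Mo), (31, Gamma, Tai)}.
Joining (Movie ⨝ Cast) and Actor on aname yields {(13, Argo, Xia, Eve), (13, Omega, Xia, Eve), (31, Alpha, Mo, Sam), (31, Alpha, Tai, Ada), (31, Alpha, Tai, Wes), (31, Argo, Mo, Sam), (31, Argo, Tai, Ada), (31, Argo, Tai, Wes), (31, Atlas, Mo, Sam), (31, Atlas, Tai, Ada), (31, Atlas, Tai, Wes), (31, Gamma, Mo, Sam), (31, Gamma, Tai, Ada), (31, Gamma, Tai, Wes)}.
Apply σ_{title ≠ Omega}; surviving tuples: {(13, Argo, Xia, Eve), (31, Alpha, Mo, Sam), (31, Alpha, Tai, Ada), (31, Alpha, Tai, Wes), (31, Argo, Mo, Sam), (31, Argo, Tai, Ada), (31, Argo, Tai, Wes), (31, Atlas, Mo, Sam), (31, Atlas, Tai, Ada), (31, Atlas, Tai, Wes), (31, Gamma, Mo, Sam), (31, Gamma, Tai, Ada), (31, Gamma, Tai, Wes)}
Keep only column(s) sname, aname, aid (9 duplicate(s) eliminated): {(Ada, Tai, 31), (Eve, Xia, 13), (Sam, Mo, 31), (Wes, Tai, 31)}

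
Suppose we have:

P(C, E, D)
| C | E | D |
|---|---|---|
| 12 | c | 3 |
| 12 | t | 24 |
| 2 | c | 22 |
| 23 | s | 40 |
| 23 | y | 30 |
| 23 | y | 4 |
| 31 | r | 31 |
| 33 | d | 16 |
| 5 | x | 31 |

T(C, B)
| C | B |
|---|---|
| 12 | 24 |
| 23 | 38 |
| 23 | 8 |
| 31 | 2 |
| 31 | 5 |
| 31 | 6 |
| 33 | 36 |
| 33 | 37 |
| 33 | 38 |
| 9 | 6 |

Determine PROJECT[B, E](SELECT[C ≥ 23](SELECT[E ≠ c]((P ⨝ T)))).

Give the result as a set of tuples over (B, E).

{(2, r), (36, d), (37, d), (38, d), (38, s), (38, y), (5, r), (6, r), (8, s), (8, y)}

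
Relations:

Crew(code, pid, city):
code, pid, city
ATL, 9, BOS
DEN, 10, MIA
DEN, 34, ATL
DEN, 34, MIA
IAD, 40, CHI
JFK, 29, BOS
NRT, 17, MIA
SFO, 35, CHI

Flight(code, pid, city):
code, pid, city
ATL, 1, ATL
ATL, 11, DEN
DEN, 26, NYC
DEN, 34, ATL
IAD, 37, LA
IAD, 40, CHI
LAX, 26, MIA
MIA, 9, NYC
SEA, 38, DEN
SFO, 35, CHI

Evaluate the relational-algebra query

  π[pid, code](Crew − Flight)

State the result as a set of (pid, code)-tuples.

{(10, DEN), (17, NRT), (29, JFK), (34, DEN), (9, ATL)}

Taking the difference: {(ATL, 9, BOS), (DEN, 10, MIA), (DEN, 34, MIA), (JFK, 29, BOS), (NRT, 17, MIA)}
Projecting to pid, code: {(10, DEN), (17, NRT), (29, JFK), (34, DEN), (9, ATL)}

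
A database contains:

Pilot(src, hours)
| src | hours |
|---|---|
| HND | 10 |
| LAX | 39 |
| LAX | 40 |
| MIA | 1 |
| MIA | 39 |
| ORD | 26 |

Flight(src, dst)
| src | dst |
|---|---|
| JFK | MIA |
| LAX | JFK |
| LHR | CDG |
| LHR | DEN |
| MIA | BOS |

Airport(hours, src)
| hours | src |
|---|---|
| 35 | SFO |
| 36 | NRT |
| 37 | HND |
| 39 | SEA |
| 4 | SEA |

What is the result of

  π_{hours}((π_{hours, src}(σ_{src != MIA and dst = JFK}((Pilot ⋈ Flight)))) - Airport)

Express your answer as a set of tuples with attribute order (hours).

{39, 40}

Joining Pilot and Flight on src yields {(LAX, 39, JFK), (LAX, 40, JFK), (MIA, 1, BOS), (MIA, 39, BOS)}.
Filtering on src != MIA and dst = JFK leaves {(LAX, 39, JFK), (LAX, 40, JFK)}.
Keep only column(s) hours, src: {(39, LAX), (40, LAX)}
Taking the difference: {(39, LAX), (40, LAX)}
Keep only column(s) hours: {39, 40}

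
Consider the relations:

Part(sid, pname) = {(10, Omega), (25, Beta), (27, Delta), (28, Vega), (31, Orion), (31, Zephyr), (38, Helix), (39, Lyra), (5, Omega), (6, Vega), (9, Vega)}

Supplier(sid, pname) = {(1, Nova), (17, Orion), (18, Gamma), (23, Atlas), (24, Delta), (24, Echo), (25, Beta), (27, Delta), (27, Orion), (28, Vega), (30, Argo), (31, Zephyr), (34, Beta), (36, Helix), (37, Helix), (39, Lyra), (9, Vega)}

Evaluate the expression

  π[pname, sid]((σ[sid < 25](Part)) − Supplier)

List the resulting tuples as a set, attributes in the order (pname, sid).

{(Omega, 10), (Omega, 5), (Vega, 6)}

σ[sid < 25]: keep tuples satisfying sid < 25 → {(10, Omega), (5, Omega), (6, Vega), (9, Vega)}
Difference: {(10, Omega), (5, Omega), (6, Vega), (9, Vega)} with {(1, Nova), (17, Orion), (18, Gamma), (23, Atlas), (24, Delta), (24, Echo), (25, Beta), (27, Delta), (27, Orion), (28, Vega), (30, Argo), (31, Zephyr), (34, Beta), (36, Helix), (37, Helix), (39, Lyra), (9, Vega)} → {(10, Omega), (5, Omega), (6, Vega)}
π[pname, sid]: project onto (pname, sid) → {(Omega, 10), (Omega, 5), (Vega, 6)}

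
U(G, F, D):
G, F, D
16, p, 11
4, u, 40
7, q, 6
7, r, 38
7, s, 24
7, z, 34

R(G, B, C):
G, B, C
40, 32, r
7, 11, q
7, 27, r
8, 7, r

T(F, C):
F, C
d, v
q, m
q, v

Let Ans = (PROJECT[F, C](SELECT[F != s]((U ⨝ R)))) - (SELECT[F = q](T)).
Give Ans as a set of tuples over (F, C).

Joining U and R on G yields {(7, q, 6, 11, q), (7, q, 6, 27, r), (7, r, 38, 11, q), (7, r, 38, 27, r), (7, s, 24, 11, q), (7, s, 24, 27, r), (7, z, 34, 11, q), (7, z, 34, 27, r)}.
σ[F != s]: keep tuples satisfying F != s → {(7, q, 6, 11, q), (7, q, 6, 27, r), (7, r, 38, 11, q), (7, r, 38, 27, r), (7, z, 34, 11, q), (7, z, 34, 27, r)}
Projecting to F, C: {(q, q), (q, r), (r, q), (r, r), (z, q), (z, r)}
σ[F = q]: keep tuples satisfying F = q → {(q, m), (q, v)}
Taking the difference: {(q, q), (q, r), (r, q), (r, r), (z, q), (z, r)}

{(q, q), (q, r), (r, q), (r, r), (z, q), (z, r)}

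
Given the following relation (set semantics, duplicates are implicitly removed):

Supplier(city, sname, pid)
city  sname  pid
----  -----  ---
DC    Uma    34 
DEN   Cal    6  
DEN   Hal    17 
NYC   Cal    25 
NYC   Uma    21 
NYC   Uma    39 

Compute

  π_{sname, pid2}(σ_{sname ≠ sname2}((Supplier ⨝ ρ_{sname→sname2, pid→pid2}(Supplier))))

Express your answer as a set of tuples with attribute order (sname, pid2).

{(Cal, 17), (Cal, 21), (Cal, 39), (Hal, 6), (Uma, 25)}

ρ[sname→sname2, pid→pid2]: schema becomes (city, sname2, pid2); tuples unchanged.
Supplier ⋈ ρ_{sname→sname2, pid→pid2}(Supplier) (natural join on city): {(DC, Uma, 34, Uma, 34), (DEN, Cal, 6, Cal, 6), (DEN, Cal, 6, Hal, 17), (DEN, Hal, 17, Cal, 6), (DEN, Hal, 17, Hal, 17), (NYC, Cal, 25, Cal, 25), (NYC, Cal, 25, Uma, 21), (NYC, Cal, 25, Uma, 39), (NYC, Uma, 21, Cal, 25), (NYC, Uma, 21, Uma, 21), (NYC, Uma, 21, Uma, 39), (NYC, Uma, 39, Cal, 25), (NYC, Uma, 39, Uma, 21), (NYC, Uma, 39, Uma, 39)}
Selection sname ≠ sname2: {(DEN, Cal, 6, Hal, 17), (DEN, Hal, 17, Cal, 6), (NYC, Cal, 25, Uma, 21), (NYC, Cal, 25, Uma, 39), (NYC, Uma, 21, Cal, 25), (NYC, Uma, 39, Cal, 25)}
Keep only column(s) sname, pid2 (1 duplicate(s) eliminated): {(Cal, 17), (Cal, 21), (Cal, 39), (Hal, 6), (Uma, 25)}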